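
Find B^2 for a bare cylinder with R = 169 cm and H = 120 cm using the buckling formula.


B^2 = (2.405/R)^2 + (pi/H)^2
B^2 = (2.405/169)^2 + (pi/120)^2
B^2 = 8.8790e-04 /cm^2

8.8790e-04


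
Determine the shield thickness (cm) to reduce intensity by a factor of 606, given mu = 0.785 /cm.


x = ln(factor) / mu
x = ln(606) / 0.785
x = 8.1616 cm

8.1616


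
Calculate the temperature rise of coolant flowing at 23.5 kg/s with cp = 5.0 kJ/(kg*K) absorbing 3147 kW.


dT = Q / (m_dot * cp)
dT = 3147 / (23.5 * 5.0)
dT = 26.783 C

26.783


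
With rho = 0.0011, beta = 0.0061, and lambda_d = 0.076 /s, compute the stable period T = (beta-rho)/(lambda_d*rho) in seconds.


T = (beta - rho) / (lambda_d * rho)
T = (0.0061 - 0.0011) / (0.076 * 0.0011)
T = 59.809 s

59.809


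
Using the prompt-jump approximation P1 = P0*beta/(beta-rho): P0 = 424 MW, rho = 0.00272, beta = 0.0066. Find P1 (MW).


P1/P0 = beta / (beta - rho)
P1/P0 = 0.0066 / (0.0066 - 0.00272) = 1.701031
P1 = 424 * 1.701031 = 721.24 MW

721.24


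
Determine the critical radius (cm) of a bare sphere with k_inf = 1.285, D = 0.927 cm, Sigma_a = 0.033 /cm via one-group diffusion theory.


L^2 = D / Sigma_a = 0.927 / 0.033 = 28.09091 cm^2
B_m^2 = (k_inf - 1) / L^2 = (1.285 - 1) / 28.09091 = 0.01014563 /cm^2
For a bare sphere: B_g = pi/R, so R_c = pi / sqrt(B_m^2)
R_c = pi / sqrt(0.01014563) = 31.190 cm

31.190


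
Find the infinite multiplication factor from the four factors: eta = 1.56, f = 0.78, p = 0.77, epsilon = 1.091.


k_inf = eta * f * p * epsilon
k_inf = 1.56 * 0.78 * 0.77 * 1.091
k_inf = 1.0222

1.0222


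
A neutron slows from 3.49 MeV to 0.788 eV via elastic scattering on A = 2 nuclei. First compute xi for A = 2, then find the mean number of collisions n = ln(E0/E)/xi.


xi = 1 + (A-1)^2/(2A)*ln((A-1)/(A+1)) = 0.7253469 (for A = 2)
n = ln(E0/E) / xi
n = ln(3.49e6 / 0.788) / 0.7253469
n = ln(4.428934e+06) / 0.7253469 = 21.098

21.098


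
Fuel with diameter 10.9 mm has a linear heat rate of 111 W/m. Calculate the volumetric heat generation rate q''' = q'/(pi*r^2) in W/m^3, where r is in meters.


r = D / 2 / 1000 = 10.9 / 2 / 1000 = 0.00545 m
q''' = q' / (pi * r^2)
q''' = 111 / (pi * 0.00545^2)
q''' = 1.1895e+06 W/m^3

1.1895e+06


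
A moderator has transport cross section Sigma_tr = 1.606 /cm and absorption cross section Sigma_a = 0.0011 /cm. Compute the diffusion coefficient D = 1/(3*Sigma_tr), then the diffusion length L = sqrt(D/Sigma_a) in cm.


D = 1 / (3 * Sigma_tr) = 1 / (3 * 1.606) = 0.2075550 cm
L = sqrt(D / Sigma_a)
L = sqrt(0.2075550 / 0.0011)
L = 13.736 cm

13.736


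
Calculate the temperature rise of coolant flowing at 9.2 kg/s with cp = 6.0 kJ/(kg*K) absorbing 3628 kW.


dT = Q / (m_dot * cp)
dT = 3628 / (9.2 * 6.0)
dT = 65.725 C

65.725


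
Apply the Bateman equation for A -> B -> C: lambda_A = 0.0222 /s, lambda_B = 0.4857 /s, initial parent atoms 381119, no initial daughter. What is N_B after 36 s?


N_B(t) = lambda_A * N_A0 / (lambda_B - lambda_A) * [exp(-lambda_A*t) - exp(-lambda_B*t)]
exp(-0.0222*36) = 0.4496886; exp(-0.4857*36) = 2.548438e-08
N_B = 0.0222 * 381119 / (0.4857 - 0.0222) * (0.4496886 - 2.548438e-08)
N_B = 8208.7

8208.7


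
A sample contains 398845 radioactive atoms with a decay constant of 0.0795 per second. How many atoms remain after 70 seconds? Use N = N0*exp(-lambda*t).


N = N0 * exp(-lambda * t)
N = 398845 * exp(-0.0795 * 70)
N = 1527.4

1527.4


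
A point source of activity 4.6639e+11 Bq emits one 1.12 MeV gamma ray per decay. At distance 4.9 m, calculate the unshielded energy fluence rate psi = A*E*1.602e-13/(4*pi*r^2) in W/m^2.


psi = A * E * 1.602e-13 / (4*pi*r^2)
psi = 4.6639e+11 * 1.12 * 1.602e-13 / (4*pi*4.9^2)
psi = 2.7735e-04 W/m^2

2.7735e-04


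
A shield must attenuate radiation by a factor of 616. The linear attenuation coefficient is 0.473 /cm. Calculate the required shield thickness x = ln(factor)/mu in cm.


x = ln(factor) / mu
x = ln(616) / 0.473
x = 13.580 cm

13.580


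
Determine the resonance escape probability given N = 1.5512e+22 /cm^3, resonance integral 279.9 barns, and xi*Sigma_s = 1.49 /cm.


p = exp(-N * I * 1e-24 / (xi*Sigma_s))
p = exp(-1.5512e+22 * 279.9 * 1e-24 / 1.49)
p = 0.054260

0.054260


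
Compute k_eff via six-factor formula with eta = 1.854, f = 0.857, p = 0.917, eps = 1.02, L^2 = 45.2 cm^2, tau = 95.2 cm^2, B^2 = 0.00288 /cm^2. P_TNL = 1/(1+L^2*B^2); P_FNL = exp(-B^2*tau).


k_inf = eta*f*p*eps = 1.854*0.857*0.917*1.02 = 1.486141
P_TNL = 1/(1 + L^2*B^2) = 1/(1 + 45.2*0.00288) = 0.8848179
P_FNL = exp(-B^2*tau) = exp(-0.00288*95.2) = 0.7601983
k_eff = k_inf * P_TNL * P_FNL = 1.486141 * 0.8848179 * 0.7601983
k_eff = 0.99963

0.99963


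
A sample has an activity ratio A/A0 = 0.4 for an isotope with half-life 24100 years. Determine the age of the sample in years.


lambda = ln(2) / t_half = ln(2) / 24100 = 2.876129e-05 /yr
t = -ln(A/A0) / lambda
t = -ln(0.4) / 2.876129e-05
t = 31858 yr

31858


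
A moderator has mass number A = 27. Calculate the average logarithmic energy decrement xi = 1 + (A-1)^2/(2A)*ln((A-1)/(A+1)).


xi = 1 + (A-1)^2/(2A) * ln((A-1)/(A+1))
xi = 1 + (27-1)^2/(2*27) * ln((27-1)/(27 +1))
xi = 0.072278

0.072278


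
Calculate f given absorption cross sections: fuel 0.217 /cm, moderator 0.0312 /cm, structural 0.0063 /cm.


f = Sigma_a_fuel / (Sigma_a_fuel + Sigma_a_mod + Sigma_a_other)
f = 0.217 / (0.217 + 0.0312 + 0.0063)
f = 0.85265

0.85265


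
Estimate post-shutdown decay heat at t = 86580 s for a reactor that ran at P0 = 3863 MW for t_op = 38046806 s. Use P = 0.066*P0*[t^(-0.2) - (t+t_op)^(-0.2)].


P/P0 = 0.066 * [t^(-0.2) - (t + t_op)^(-0.2)]
P/P0 = 0.066 * [86580^(-0.2) - (86580 + 38046806)^(-0.2)]
P/P0 = 0.066 * [0.1029240 - 0.03046063] = 0.004782582
P = 3863 * 0.004782582 = 18.475 MW

18.475


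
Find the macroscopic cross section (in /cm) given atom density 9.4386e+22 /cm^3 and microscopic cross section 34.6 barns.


Sigma = N * sigma_barns * 1e-24
Sigma = 9.4386e+22 * 34.6 * 1e-24
Sigma = 3.2658 /cm

3.2658


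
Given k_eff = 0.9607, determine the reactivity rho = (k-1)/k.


rho = (k_eff - 1) / k_eff
rho = (0.9607 - 1) / 0.9607
rho = -0.040908

-0.040908


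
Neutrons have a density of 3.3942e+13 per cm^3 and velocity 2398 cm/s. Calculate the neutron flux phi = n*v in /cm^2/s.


phi = n * v
phi = 3.3942e+13 * 2398
phi = 8.1393e+16 /cm^2/s

8.1393e+16


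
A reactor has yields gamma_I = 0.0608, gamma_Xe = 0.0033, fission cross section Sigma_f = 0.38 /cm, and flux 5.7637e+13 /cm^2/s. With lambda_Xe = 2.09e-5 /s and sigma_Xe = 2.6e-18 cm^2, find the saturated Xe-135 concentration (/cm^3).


Xe_eq = (gamma_I + gamma_Xe) * Sigma_f * phi / (lambda_Xe + sigma_Xe * phi)
Numerator = (0.0608 + 0.0033) * 0.38 * 5.7637e+13 = 1.403922e+12
Denominator = 2.09e-5 + 2.6e-18 * 5.7637e+13 = 1.707562e-04
Xe_eq = 1.403922e+12 / 1.707562e-04 = 8.2218e+15 /cm^3

8.2218e+15


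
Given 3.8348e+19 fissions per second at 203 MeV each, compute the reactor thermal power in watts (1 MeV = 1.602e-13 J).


P = fission_rate * E_MeV * 1.602e-13
P = 3.8348e+19 * 203 * 1.602e-13
P = 1.2471e+09 W

1.2471e+09


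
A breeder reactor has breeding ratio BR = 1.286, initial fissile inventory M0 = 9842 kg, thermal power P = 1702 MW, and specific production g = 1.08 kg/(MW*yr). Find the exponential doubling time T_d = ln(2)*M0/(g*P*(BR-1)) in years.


Breeding gain G = BR - 1 = 1.286 - 1 = 0.286
Fissile production rate = g * P * G = 1.08 * 1702 * 0.286 = 525.71376 kg/yr
T_d = ln(2) * M0 / (g * P * G)
T_d = ln(2) * 9842 / 525.71376 = 12.977 yr

12.977


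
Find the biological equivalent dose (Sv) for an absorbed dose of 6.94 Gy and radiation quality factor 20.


H = D * Q
H = 6.94 * 20
H = 138.80 Sv

138.80


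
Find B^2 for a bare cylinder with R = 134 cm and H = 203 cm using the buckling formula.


B^2 = (2.405/R)^2 + (pi/H)^2
B^2 = (2.405/134)^2 + (pi/203)^2
B^2 = 5.6162e-04 /cm^2

5.6162e-04


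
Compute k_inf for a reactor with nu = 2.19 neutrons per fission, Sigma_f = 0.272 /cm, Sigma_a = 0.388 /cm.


k_inf = nu * Sigma_f / Sigma_a
k_inf = 2.19 * 0.272 / 0.388
k_inf = 1.5353

1.5353


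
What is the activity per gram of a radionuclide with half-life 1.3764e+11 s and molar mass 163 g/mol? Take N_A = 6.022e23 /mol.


lambda = ln(2) / t_half = ln(2) / 1.3764e+11 = 5.035943e-12 /s
SA = lambda * N_A / M
SA = 5.035943e-12 * 6.022e23 / 163
SA = 1.8605e+10 Bq/g

1.8605e+10


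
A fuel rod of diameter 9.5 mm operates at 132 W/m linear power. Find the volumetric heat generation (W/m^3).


r = D / 2 / 1000 = 9.5 / 2 / 1000 = 0.00475 m
q''' = q' / (pi * r^2)
q''' = 132 / (pi * 0.00475^2)
q''' = 1.8622e+06 W/m^3

1.8622e+06


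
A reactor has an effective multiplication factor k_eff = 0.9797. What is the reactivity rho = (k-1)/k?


rho = (k_eff - 1) / k_eff
rho = (0.9797 - 1) / 0.9797
rho = -0.020721

-0.020721


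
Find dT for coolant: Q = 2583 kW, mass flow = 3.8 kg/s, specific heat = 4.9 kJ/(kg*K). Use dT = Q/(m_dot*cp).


dT = Q / (m_dot * cp)
dT = 2583 / (3.8 * 4.9)
dT = 138.72 C

138.72


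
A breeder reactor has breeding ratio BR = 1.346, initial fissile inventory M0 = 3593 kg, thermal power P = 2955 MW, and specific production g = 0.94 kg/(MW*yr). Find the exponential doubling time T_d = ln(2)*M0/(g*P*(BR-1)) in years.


Breeding gain G = BR - 1 = 1.346 - 1 = 0.346
Fissile production rate = g * P * G = 0.94 * 2955 * 0.346 = 961.0842 kg/yr
T_d = ln(2) * M0 / (g * P * G)
T_d = ln(2) * 3593 / 961.0842 = 2.5913 yr

2.5913


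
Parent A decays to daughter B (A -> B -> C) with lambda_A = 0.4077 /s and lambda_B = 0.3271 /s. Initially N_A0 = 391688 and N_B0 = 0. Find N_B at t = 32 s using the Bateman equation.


N_B(t) = lambda_A * N_A0 / (lambda_B - lambda_A) * [exp(-lambda_A*t) - exp(-lambda_B*t)]
exp(-0.4077*32) = 2.157846e-06; exp(-0.3271*32) = 2.845462e-05
N_B = 0.4077 * 391688 / (0.3271 - 0.4077) * (2.157846e-06 - 2.845462e-05)
N_B = 52.101

52.101


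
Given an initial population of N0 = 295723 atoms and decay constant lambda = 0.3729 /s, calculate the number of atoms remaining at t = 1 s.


N = N0 * exp(-lambda * t)
N = 295723 * exp(-0.3729 * 1)
N = 203675

203675


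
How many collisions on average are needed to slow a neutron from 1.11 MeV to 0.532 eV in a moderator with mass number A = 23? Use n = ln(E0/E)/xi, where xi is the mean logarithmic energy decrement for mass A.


xi = 1 + (A-1)^2/(2A)*ln((A-1)/(A+1)) = 0.08448899 (for A = 23)
n = ln(E0/E) / xi
n = ln(1.11e6 / 0.532) / 0.08448899
n = ln(2.086466e+06) / 0.08448899 = 172.22

172.22


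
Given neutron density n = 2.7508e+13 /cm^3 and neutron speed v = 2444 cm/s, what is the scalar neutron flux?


phi = n * v
phi = 2.7508e+13 * 2444
phi = 6.7230e+16 /cm^2/s

6.7230e+16


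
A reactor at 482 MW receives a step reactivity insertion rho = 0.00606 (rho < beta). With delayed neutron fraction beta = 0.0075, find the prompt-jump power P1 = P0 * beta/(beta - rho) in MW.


P1/P0 = beta / (beta - rho)
P1/P0 = 0.0075 / (0.0075 - 0.00606) = 5.208333
P1 = 482 * 5.208333 = 2510.4 MW

2510.4


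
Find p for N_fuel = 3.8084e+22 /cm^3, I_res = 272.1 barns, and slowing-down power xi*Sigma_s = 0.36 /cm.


p = exp(-N * I * 1e-24 / (xi*Sigma_s))
p = exp(-3.8084e+22 * 272.1 * 1e-24 / 0.36)
p = 3.1533e-13

3.1533e-13


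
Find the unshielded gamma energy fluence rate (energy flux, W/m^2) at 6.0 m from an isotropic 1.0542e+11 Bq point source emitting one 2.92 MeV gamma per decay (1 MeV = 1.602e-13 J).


psi = A * E * 1.602e-13 / (4*pi*r^2)
psi = 1.0542e+11 * 2.92 * 1.602e-13 / (4*pi*6.0^2)
psi = 1.0901e-04 W/m^2

1.0901e-04


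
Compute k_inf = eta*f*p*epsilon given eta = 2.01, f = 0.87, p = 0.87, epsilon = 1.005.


k_inf = eta * f * p * epsilon
k_inf = 2.01 * 0.87 * 0.87 * 1.005
k_inf = 1.5290

1.5290


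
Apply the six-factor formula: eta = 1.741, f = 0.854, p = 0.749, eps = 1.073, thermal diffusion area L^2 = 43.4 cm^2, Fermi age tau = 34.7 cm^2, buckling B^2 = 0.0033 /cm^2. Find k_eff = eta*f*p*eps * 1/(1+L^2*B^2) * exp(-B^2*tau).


k_inf = eta*f*p*eps = 1.741*0.854*0.749*1.073 = 1.194918
P_TNL = 1/(1 + L^2*B^2) = 1/(1 + 43.4*0.0033) = 0.8747223
P_FNL = exp(-B^2*tau) = exp(-0.0033*34.7) = 0.8918030
k_eff = k_inf * P_TNL * P_FNL = 1.194918 * 0.8747223 * 0.8918030
k_eff = 0.93213

0.93213


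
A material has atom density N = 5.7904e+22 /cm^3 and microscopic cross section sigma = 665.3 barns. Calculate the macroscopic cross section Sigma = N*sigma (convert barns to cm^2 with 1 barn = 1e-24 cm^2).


Sigma = N * sigma_barns * 1e-24
Sigma = 5.7904e+22 * 665.3 * 1e-24
Sigma = 38.524 /cm

38.524


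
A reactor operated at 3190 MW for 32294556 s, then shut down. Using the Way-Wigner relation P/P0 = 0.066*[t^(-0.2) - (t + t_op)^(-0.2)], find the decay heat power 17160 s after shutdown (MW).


P/P0 = 0.066 * [t^(-0.2) - (t + t_op)^(-0.2)]
P/P0 = 0.066 * [17160^(-0.2) - (17160 + 32294556)^(-0.2)]
P/P0 = 0.066 * [0.1422645 - 0.03148676] = 0.007311331
P = 3190 * 0.007311331 = 23.323 MW

23.323


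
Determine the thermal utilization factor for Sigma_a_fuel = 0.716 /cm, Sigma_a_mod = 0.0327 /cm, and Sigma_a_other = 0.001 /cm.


f = Sigma_a_fuel / (Sigma_a_fuel + Sigma_a_mod + Sigma_a_other)
f = 0.716 / (0.716 + 0.0327 + 0.001)
f = 0.95505

0.95505


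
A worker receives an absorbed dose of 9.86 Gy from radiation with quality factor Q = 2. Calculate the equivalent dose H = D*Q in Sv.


H = D * Q
H = 9.86 * 2
H = 19.720 Sv

19.720


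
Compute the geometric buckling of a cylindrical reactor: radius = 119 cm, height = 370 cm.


B^2 = (2.405/R)^2 + (pi/H)^2
B^2 = (2.405/119)^2 + (pi/370)^2
B^2 = 4.8054e-04 /cm^2

4.8054e-04


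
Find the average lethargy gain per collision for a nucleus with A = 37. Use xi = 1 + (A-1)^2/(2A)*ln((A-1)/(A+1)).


xi = 1 + (A-1)^2/(2A) * ln((A-1)/(A+1))
xi = 1 + (37-1)^2/(2*37) * ln((37-1)/(37 +1))
xi = 0.053093

0.053093


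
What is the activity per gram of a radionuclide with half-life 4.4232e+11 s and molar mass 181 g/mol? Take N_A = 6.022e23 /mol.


lambda = ln(2) / t_half = ln(2) / 4.4232e+11 = 1.567072e-12 /s
SA = lambda * N_A / M
SA = 1.567072e-12 * 6.022e23 / 181
SA = 5.2138e+09 Bq/g

5.2138e+09


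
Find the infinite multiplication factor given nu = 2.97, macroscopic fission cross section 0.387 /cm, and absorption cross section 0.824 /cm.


k_inf = nu * Sigma_f / Sigma_a
k_inf = 2.97 * 0.387 / 0.824
k_inf = 1.3949

1.3949


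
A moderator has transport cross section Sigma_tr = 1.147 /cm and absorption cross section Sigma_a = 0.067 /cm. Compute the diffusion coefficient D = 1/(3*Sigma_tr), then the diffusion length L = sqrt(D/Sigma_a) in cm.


D = 1 / (3 * Sigma_tr) = 1 / (3 * 1.147) = 0.2906132 cm
L = sqrt(D / Sigma_a)
L = sqrt(0.2906132 / 0.067)
L = 2.0827 cm

2.0827


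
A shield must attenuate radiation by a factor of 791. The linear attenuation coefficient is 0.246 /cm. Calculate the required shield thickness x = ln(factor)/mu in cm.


x = ln(factor) / mu
x = ln(791) / 0.246
x = 27.127 cm

27.127


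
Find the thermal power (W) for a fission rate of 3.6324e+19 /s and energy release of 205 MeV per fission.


P = fission_rate * E_MeV * 1.602e-13
P = 3.6324e+19 * 205 * 1.602e-13
P = 1.1929e+09 W

1.1929e+09


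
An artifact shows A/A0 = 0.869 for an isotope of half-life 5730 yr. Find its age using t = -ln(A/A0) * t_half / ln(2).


lambda = ln(2) / t_half = ln(2) / 5730 = 1.209681e-04 /yr
t = -ln(A/A0) / lambda
t = -ln(0.869) / 1.209681e-04
t = 1160.7 yr

1160.7


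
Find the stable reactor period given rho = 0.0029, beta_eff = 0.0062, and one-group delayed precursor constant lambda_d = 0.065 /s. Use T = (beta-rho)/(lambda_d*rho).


T = (beta - rho) / (lambda_d * rho)
T = (0.0062 - 0.0029) / (0.065 * 0.0029)
T = 17.507 s

17.507


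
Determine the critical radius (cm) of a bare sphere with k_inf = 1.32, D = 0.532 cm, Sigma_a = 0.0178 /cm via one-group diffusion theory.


L^2 = D / Sigma_a = 0.532 / 0.0178 = 29.88764 cm^2
B_m^2 = (k_inf - 1) / L^2 = (1.32 - 1) / 29.88764 = 0.01070677 /cm^2
For a bare sphere: B_g = pi/R, so R_c = pi / sqrt(B_m^2)
R_c = pi / sqrt(0.01070677) = 30.361 cm

30.361


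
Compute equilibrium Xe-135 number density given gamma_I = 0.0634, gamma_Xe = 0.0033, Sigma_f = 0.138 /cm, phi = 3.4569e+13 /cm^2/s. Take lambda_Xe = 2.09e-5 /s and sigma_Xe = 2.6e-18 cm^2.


Xe_eq = (gamma_I + gamma_Xe) * Sigma_f * phi / (lambda_Xe + sigma_Xe * phi)
Numerator = (0.0634 + 0.0033) * 0.138 * 3.4569e+13 = 3.181938e+11
Denominator = 2.09e-5 + 2.6e-18 * 3.4569e+13 = 1.107794e-04
Xe_eq = 3.181938e+11 / 1.107794e-04 = 2.8723e+15 /cm^3

2.8723e+15


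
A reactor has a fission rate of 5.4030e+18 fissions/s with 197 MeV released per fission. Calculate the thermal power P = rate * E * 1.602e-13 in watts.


P = fission_rate * E_MeV * 1.602e-13
P = 5.4030e+18 * 197 * 1.602e-13
P = 1.7052e+08 W

1.7052e+08


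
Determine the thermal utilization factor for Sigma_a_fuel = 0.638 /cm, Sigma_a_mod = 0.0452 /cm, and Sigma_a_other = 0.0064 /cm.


f = Sigma_a_fuel / (Sigma_a_fuel + Sigma_a_mod + Sigma_a_other)
f = 0.638 / (0.638 + 0.0452 + 0.0064)
f = 0.92517

0.92517


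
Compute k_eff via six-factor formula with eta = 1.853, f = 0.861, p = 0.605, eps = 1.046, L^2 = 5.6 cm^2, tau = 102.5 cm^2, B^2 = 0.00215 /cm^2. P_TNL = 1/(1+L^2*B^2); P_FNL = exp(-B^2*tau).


k_inf = eta*f*p*eps = 1.853*0.861*0.605*1.046 = 1.009638
P_TNL = 1/(1 + L^2*B^2) = 1/(1 + 5.6*0.00215) = 0.9881032
P_FNL = exp(-B^2*tau) = exp(-0.00215*102.5) = 0.8022179
k_eff = k_inf * P_TNL * P_FNL = 1.009638 * 0.9881032 * 0.8022179
k_eff = 0.80031

0.80031


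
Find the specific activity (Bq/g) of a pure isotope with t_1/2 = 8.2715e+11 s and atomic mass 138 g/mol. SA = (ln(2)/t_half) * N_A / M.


lambda = ln(2) / t_half = ln(2) / 8.2715e+11 = 8.379945e-13 /s
SA = lambda * N_A / M
SA = 8.379945e-13 * 6.022e23 / 138
SA = 3.6568e+09 Bq/g

3.6568e+09


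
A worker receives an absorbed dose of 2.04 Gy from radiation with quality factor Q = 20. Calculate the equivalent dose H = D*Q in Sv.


H = D * Q
H = 2.04 * 20
H = 40.800 Sv

40.800


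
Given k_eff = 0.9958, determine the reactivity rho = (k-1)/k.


rho = (k_eff - 1) / k_eff
rho = (0.9958 - 1) / 0.9958
rho = -0.0042177

-0.0042177


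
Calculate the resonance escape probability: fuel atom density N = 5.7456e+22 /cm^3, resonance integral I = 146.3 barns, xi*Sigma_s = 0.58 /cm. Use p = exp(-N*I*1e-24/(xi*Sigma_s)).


p = exp(-N * I * 1e-24 / (xi*Sigma_s))
p = exp(-5.7456e+22 * 146.3 * 1e-24 / 0.58)
p = 5.0800e-07

5.0800e-07


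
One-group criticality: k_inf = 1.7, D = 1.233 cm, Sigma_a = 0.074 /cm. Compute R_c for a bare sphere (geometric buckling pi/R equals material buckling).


L^2 = D / Sigma_a = 1.233 / 0.074 = 16.66216 cm^2
B_m^2 = (k_inf - 1) / L^2 = (1.7 - 1) / 16.66216 = 0.04201136 /cm^2
For a bare sphere: B_g = pi/R, so R_c = pi / sqrt(B_m^2)
R_c = pi / sqrt(0.04201136) = 15.327 cm

15.327


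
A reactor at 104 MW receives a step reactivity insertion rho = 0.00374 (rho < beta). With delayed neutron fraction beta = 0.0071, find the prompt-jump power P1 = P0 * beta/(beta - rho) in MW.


P1/P0 = beta / (beta - rho)
P1/P0 = 0.0071 / (0.0071 - 0.00374) = 2.113095
P1 = 104 * 2.113095 = 219.76 MW

219.76


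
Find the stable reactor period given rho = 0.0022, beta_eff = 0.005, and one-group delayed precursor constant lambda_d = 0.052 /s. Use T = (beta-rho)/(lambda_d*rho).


T = (beta - rho) / (lambda_d * rho)
T = (0.005 - 0.0022) / (0.052 * 0.0022)
T = 24.476 s

24.476


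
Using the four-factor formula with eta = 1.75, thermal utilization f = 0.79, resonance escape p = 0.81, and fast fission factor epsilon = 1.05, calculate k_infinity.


k_inf = eta * f * p * epsilon
k_inf = 1.75 * 0.79 * 0.81 * 1.05
k_inf = 1.1758

1.1758


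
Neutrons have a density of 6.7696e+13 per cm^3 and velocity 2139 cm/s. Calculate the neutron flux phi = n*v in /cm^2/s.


phi = n * v
phi = 6.7696e+13 * 2139
phi = 1.4480e+17 /cm^2/s

1.4480e+17


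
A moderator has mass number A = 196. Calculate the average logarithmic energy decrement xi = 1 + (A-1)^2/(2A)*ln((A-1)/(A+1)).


xi = 1 + (A-1)^2/(2A) * ln((A-1)/(A+1))
xi = 1 + (196-1)^2/(2*196) * ln((196-1)/(196 +1))
xi = 0.010169

0.010169


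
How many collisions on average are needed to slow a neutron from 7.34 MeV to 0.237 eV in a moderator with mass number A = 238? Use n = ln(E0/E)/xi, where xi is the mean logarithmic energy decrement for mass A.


xi = 1 + (A-1)^2/(2A)*ln((A-1)/(A+1)) = 0.008379872 (for A = 238)
n = ln(E0/E) / xi
n = ln(7.34e6 / 0.237) / 0.008379872
n = ln(3.097046e+07) / 0.008379872 = 2058.3

2058.3


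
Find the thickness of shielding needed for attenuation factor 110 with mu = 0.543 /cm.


x = ln(factor) / mu
x = ln(110) / 0.543
x = 8.6565 cm

8.6565


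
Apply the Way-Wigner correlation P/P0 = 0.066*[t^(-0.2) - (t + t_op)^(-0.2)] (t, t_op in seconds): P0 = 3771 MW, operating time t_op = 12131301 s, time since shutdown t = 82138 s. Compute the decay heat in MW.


P/P0 = 0.066 * [t^(-0.2) - (t + t_op)^(-0.2)]
P/P0 = 0.066 * [82138^(-0.2) - (82138 + 12131301)^(-0.2)]
P/P0 = 0.066 * [0.1040139 - 0.03825009] = 0.004340411
P = 3771 * 0.004340411 = 16.368 MW

16.368


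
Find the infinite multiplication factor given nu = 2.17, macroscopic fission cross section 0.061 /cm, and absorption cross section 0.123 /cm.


k_inf = nu * Sigma_f / Sigma_a
k_inf = 2.17 * 0.061 / 0.123
k_inf = 1.0762

1.0762


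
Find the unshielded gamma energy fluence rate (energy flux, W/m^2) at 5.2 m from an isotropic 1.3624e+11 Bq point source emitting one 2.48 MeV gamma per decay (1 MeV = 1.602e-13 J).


psi = A * E * 1.602e-13 / (4*pi*r^2)
psi = 1.3624e+11 * 2.48 * 1.602e-13 / (4*pi*5.2^2)
psi = 1.5930e-04 W/m^2

1.5930e-04


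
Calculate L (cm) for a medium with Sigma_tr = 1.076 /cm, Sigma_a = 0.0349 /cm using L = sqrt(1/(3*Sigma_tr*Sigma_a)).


D = 1 / (3 * Sigma_tr) = 1 / (3 * 1.076) = 0.3097893 cm
L = sqrt(D / Sigma_a)
L = sqrt(0.3097893 / 0.0349)
L = 2.9793 cm

2.9793


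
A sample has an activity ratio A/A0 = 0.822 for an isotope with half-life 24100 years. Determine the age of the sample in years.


lambda = ln(2) / t_half = ln(2) / 24100 = 2.876129e-05 /yr
t = -ln(A/A0) / lambda
t = -ln(0.822) / 2.876129e-05
t = 6815.2 yr

6815.2


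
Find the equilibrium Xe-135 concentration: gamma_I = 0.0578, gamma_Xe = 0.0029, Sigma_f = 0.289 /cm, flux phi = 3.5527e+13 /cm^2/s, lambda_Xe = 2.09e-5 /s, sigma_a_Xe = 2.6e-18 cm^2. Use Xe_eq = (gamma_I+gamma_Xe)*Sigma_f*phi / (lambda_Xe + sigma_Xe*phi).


Xe_eq = (gamma_I + gamma_Xe) * Sigma_f * phi / (lambda_Xe + sigma_Xe * phi)
Numerator = (0.0578 + 0.0029) * 0.289 * 3.5527e+13 = 6.232253e+11
Denominator = 2.09e-5 + 2.6e-18 * 3.5527e+13 = 1.132702e-04
Xe_eq = 6.232253e+11 / 1.132702e-04 = 5.5021e+15 /cm^3

5.5021e+15


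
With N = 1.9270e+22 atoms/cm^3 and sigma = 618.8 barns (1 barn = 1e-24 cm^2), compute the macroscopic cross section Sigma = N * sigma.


Sigma = N * sigma_barns * 1e-24
Sigma = 1.9270e+22 * 618.8 * 1e-24
Sigma = 11.924 /cm

11.924


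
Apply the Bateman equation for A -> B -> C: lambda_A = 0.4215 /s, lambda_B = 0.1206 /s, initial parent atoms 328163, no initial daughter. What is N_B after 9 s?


N_B(t) = lambda_A * N_A0 / (lambda_B - lambda_A) * [exp(-lambda_A*t) - exp(-lambda_B*t)]
exp(-0.4215*9) = 0.02251666; exp(-0.1206*9) = 0.3377667
N_B = 0.4215 * 328163 / (0.1206 - 0.4215) * (0.02251666 - 0.3377667)
N_B = 144917

144917


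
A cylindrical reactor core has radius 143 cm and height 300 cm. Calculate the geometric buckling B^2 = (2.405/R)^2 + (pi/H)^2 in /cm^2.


B^2 = (2.405/R)^2 + (pi/H)^2
B^2 = (2.405/143)^2 + (pi/300)^2
B^2 = 3.9251e-04 /cm^2

3.9251e-04


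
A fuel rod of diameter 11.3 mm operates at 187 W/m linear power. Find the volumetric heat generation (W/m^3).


r = D / 2 / 1000 = 11.3 / 2 / 1000 = 0.00565 m
q''' = q' / (pi * r^2)
q''' = 187 / (pi * 0.00565^2)
q''' = 1.8646e+06 W/m^3

1.8646e+06


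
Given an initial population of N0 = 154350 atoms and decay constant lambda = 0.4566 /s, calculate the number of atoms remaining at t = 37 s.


N = N0 * exp(-lambda * t)
N = 154350 * exp(-0.4566 * 37)
N = 0.0071031

0.0071031


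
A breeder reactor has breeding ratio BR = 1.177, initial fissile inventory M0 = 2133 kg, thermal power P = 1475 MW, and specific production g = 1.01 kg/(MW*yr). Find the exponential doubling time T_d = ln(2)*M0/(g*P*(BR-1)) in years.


Breeding gain G = BR - 1 = 1.177 - 1 = 0.177
Fissile production rate = g * P * G = 1.01 * 1475 * 0.177 = 263.68575 kg/yr
T_d = ln(2) * M0 / (g * P * G)
T_d = ln(2) * 2133 / 263.68575 = 5.6070 yr

5.6070


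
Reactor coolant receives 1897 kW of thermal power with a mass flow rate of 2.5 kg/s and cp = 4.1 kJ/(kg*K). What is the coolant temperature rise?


dT = Q / (m_dot * cp)
dT = 1897 / (2.5 * 4.1)
dT = 185.07 C

185.07


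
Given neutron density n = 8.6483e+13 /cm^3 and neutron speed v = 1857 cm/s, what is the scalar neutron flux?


phi = n * v
phi = 8.6483e+13 * 1857
phi = 1.6060e+17 /cm^2/s

1.6060e+17


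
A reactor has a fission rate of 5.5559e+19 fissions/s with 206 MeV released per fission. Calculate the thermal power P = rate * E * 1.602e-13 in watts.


P = fission_rate * E_MeV * 1.602e-13
P = 5.5559e+19 * 206 * 1.602e-13
P = 1.8335e+09 W

1.8335e+09


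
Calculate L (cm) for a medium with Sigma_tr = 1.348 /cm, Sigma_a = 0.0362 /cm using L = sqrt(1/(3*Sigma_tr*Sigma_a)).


D = 1 / (3 * Sigma_tr) = 1 / (3 * 1.348) = 0.2472799 cm
L = sqrt(D / Sigma_a)
L = sqrt(0.2472799 / 0.0362)
L = 2.6136 cm

2.6136


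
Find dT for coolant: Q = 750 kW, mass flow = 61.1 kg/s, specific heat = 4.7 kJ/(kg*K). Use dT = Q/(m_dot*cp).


dT = Q / (m_dot * cp)
dT = 750 / (61.1 * 4.7)
dT = 2.6117 C

2.6117


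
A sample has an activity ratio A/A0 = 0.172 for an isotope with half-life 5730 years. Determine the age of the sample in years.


lambda = ln(2) / t_half = ln(2) / 5730 = 1.209681e-04 /yr
t = -ln(A/A0) / lambda
t = -ln(0.172) / 1.209681e-04
t = 14551 yr

14551


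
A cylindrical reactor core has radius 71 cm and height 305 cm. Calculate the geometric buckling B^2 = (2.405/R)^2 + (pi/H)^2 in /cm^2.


B^2 = (2.405/R)^2 + (pi/H)^2
B^2 = (2.405/71)^2 + (pi/305)^2
B^2 = 0.0012535 /cm^2

0.0012535


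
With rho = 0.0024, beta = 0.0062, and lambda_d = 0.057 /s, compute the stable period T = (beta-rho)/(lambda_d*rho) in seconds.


T = (beta - rho) / (lambda_d * rho)
T = (0.0062 - 0.0024) / (0.057 * 0.0024)
T = 27.778 s

27.778


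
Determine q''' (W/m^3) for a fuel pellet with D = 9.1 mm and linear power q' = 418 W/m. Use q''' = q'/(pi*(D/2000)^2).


r = D / 2 / 1000 = 9.1 / 2 / 1000 = 0.00455 m
q''' = q' / (pi * r^2)
q''' = 418 / (pi * 0.00455^2)
q''' = 6.4269e+06 W/m^3

6.4269e+06


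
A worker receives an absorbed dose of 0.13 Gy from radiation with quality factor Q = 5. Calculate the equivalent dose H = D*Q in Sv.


H = D * Q
H = 0.13 * 5
H = 0.65000 Sv

0.65000


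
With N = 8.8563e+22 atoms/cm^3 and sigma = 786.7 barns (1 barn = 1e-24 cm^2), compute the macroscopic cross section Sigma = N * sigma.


Sigma = N * sigma_barns * 1e-24
Sigma = 8.8563e+22 * 786.7 * 1e-24
Sigma = 69.673 /cm

69.673


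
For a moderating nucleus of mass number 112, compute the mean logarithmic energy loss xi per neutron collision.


xi = 1 + (A-1)^2/(2A) * ln((A-1)/(A+1))
xi = 1 + (112-1)^2/(2*112) * ln((112-1)/(112 +1))
xi = 0.017751

0.017751


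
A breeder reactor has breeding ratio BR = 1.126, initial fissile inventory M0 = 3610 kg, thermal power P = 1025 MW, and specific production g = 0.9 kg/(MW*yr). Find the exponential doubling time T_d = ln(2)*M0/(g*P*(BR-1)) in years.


Breeding gain G = BR - 1 = 1.126 - 1 = 0.126
Fissile production rate = g * P * G = 0.9 * 1025 * 0.126 = 116.235 kg/yr
T_d = ln(2) * M0 / (g * P * G)
T_d = ln(2) * 3610 / 116.235 = 21.528 yr

21.528


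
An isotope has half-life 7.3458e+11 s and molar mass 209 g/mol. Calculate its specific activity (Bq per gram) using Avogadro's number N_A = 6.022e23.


lambda = ln(2) / t_half = ln(2) / 7.3458e+11 = 9.435966e-13 /s
SA = lambda * N_A / M
SA = 9.435966e-13 * 6.022e23 / 209
SA = 2.7188e+09 Bq/g

2.7188e+09


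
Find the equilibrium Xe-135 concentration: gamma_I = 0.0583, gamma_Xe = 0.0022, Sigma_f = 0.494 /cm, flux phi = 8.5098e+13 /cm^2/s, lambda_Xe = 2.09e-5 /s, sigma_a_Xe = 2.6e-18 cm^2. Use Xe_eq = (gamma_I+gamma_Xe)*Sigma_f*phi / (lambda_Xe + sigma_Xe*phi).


Xe_eq = (gamma_I + gamma_Xe) * Sigma_f * phi / (lambda_Xe + sigma_Xe * phi)
Numerator = (0.0583 + 0.0022) * 0.494 * 8.5098e+13 = 2.543324e+12
Denominator = 2.09e-5 + 2.6e-18 * 8.5098e+13 = 2.421548e-04
Xe_eq = 2.543324e+12 / 2.421548e-04 = 1.0503e+16 /cm^3

1.0503e+16


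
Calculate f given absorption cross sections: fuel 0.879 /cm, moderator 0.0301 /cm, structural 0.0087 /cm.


f = Sigma_a_fuel / (Sigma_a_fuel + Sigma_a_mod + Sigma_a_other)
f = 0.879 / (0.879 + 0.0301 + 0.0087)
f = 0.95772

0.95772


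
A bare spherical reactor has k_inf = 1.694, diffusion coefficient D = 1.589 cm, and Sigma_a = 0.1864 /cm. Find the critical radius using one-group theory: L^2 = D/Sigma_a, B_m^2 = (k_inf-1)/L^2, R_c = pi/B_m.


L^2 = D / Sigma_a = 1.589 / 0.1864 = 8.524678 cm^2
B_m^2 = (k_inf - 1) / L^2 = (1.694 - 1) / 8.524678 = 0.08141070 /cm^2
For a bare sphere: B_g = pi/R, so R_c = pi / sqrt(B_m^2)
R_c = pi / sqrt(0.08141070) = 11.011 cm

11.011


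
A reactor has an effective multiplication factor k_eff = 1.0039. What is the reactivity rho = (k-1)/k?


rho = (k_eff - 1) / k_eff
rho = (1.0039 - 1) / 1.0039
rho = 0.0038848

0.0038848


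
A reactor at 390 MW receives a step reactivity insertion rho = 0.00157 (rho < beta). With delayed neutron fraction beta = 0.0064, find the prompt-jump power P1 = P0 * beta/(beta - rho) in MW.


P1/P0 = beta / (beta - rho)
P1/P0 = 0.0064 / (0.0064 - 0.00157) = 1.325052
P1 = 390 * 1.325052 = 516.77 MW

516.77


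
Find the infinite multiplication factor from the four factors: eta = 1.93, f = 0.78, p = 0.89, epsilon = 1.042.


k_inf = eta * f * p * epsilon
k_inf = 1.93 * 0.78 * 0.89 * 1.042
k_inf = 1.3961

1.3961


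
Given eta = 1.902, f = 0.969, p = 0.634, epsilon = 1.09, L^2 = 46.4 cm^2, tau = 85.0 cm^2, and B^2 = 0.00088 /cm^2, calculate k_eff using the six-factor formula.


k_inf = eta*f*p*eps = 1.902*0.969*0.634*1.09 = 1.273650
P_TNL = 1/(1 + L^2*B^2) = 1/(1 + 46.4*0.00088) = 0.9607698
P_FNL = exp(-B^2*tau) = exp(-0.00088*85.0) = 0.9279291
k_eff = k_inf * P_TNL * P_FNL = 1.273650 * 0.9607698 * 0.9279291
k_eff = 1.1355

1.1355


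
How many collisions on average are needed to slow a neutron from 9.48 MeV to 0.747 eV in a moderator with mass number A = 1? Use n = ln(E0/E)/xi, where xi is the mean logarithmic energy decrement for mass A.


xi = 1 + (A-1)^2/(2A)*ln((A-1)/(A+1)) = 1 (for A = 1)
n = ln(E0/E) / xi
n = ln(9.48e6 / 0.747) / 1
n = ln(1.269076e+07) / 1 = 16.356

16.356


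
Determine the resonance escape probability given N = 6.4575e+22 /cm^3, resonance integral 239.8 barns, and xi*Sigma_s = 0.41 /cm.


p = exp(-N * I * 1e-24 / (xi*Sigma_s))
p = exp(-6.4575e+22 * 239.8 * 1e-24 / 0.41)
p = 3.9568e-17

3.9568e-17


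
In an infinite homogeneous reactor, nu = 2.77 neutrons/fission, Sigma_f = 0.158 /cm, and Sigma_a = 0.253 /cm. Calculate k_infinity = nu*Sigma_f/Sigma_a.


k_inf = nu * Sigma_f / Sigma_a
k_inf = 2.77 * 0.158 / 0.253
k_inf = 1.7299

1.7299


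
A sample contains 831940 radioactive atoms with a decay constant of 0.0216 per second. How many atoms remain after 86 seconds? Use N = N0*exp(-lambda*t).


N = N0 * exp(-lambda * t)
N = 831940 * exp(-0.0216 * 86)
N = 129821

129821


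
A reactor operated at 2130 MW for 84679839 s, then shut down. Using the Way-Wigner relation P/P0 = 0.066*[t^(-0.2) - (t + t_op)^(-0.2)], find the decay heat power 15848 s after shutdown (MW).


P/P0 = 0.066 * [t^(-0.2) - (t + t_op)^(-0.2)]
P/P0 = 0.066 * [15848^(-0.2) - (15848 + 84679839)^(-0.2)]
P/P0 = 0.066 * [0.1445457 - 0.02596736] = 0.007826170
P = 2130 * 0.007826170 = 16.670 MW

16.670


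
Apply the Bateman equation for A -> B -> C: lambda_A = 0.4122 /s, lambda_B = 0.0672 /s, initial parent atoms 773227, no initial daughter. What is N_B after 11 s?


N_B(t) = lambda_A * N_A0 / (lambda_B - lambda_A) * [exp(-lambda_A*t) - exp(-lambda_B*t)]
exp(-0.4122*11) = 0.01073549; exp(-0.0672*11) = 0.4774958
N_B = 0.4122 * 773227 / (0.0672 - 0.4122) * (0.01073549 - 0.4774958)
N_B = 431211

431211


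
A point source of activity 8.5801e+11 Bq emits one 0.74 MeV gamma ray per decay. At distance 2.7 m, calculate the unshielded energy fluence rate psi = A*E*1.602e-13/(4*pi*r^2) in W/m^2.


psi = A * E * 1.602e-13 / (4*pi*r^2)
psi = 8.5801e+11 * 0.74 * 1.602e-13 / (4*pi*2.7^2)
psi = 0.0011103 W/m^2

0.0011103


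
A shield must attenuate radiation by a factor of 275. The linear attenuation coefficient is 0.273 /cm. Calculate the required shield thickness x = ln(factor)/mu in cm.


x = ln(factor) / mu
x = ln(275) / 0.273
x = 20.574 cm

20.574


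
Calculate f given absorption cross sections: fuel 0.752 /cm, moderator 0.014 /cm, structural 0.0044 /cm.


f = Sigma_a_fuel / (Sigma_a_fuel + Sigma_a_mod + Sigma_a_other)
f = 0.752 / (0.752 + 0.014 + 0.0044)
f = 0.97612

0.97612


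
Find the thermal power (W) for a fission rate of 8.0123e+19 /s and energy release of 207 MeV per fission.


P = fission_rate * E_MeV * 1.602e-13
P = 8.0123e+19 * 207 * 1.602e-13
P = 2.6570e+09 W

2.6570e+09


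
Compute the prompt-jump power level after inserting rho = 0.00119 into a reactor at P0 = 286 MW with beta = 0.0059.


P1/P0 = beta / (beta - rho)
P1/P0 = 0.0059 / (0.0059 - 0.00119) = 1.252654
P1 = 286 * 1.252654 = 358.26 MW

358.26


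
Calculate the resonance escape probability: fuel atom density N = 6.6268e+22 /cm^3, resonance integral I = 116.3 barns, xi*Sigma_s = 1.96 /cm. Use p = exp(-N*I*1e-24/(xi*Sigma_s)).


p = exp(-N * I * 1e-24 / (xi*Sigma_s))
p = exp(-6.6268e+22 * 116.3 * 1e-24 / 1.96)
p = 0.019602

0.019602


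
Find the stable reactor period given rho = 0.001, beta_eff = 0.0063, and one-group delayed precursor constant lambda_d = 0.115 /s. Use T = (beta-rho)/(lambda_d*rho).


T = (beta - rho) / (lambda_d * rho)
T = (0.0063 - 0.001) / (0.115 * 0.001)
T = 46.087 s

46.087


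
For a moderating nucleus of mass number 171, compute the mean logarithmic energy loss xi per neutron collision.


xi = 1 + (A-1)^2/(2A) * ln((A-1)/(A+1))
xi = 1 + (171-1)^2/(2*171) * ln((171-1)/(171 +1))
xi = 0.011650

0.011650


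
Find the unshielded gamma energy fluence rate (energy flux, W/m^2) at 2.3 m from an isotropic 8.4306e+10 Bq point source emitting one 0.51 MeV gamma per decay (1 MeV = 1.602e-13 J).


psi = A * E * 1.602e-13 / (4*pi*r^2)
psi = 8.4306e+10 * 0.51 * 1.602e-13 / (4*pi*2.3^2)
psi = 1.0362e-04 W/m^2

1.0362e-04


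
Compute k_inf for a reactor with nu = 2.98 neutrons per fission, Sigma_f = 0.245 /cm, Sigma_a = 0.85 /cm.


k_inf = nu * Sigma_f / Sigma_a
k_inf = 2.98 * 0.245 / 0.85
k_inf = 0.85894

0.85894


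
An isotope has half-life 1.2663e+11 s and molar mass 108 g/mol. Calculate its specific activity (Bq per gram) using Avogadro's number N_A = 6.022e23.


lambda = ln(2) / t_half = ln(2) / 1.2663e+11 = 5.473799e-12 /s
SA = lambda * N_A / M
SA = 5.473799e-12 * 6.022e23 / 108
SA = 3.0521e+10 Bq/g

3.0521e+10


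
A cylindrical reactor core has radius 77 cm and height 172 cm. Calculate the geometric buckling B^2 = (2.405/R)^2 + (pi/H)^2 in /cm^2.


B^2 = (2.405/R)^2 + (pi/H)^2
B^2 = (2.405/77)^2 + (pi/172)^2
B^2 = 0.0013092 /cm^2

0.0013092


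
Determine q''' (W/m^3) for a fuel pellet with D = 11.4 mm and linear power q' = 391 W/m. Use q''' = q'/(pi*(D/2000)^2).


r = D / 2 / 1000 = 11.4 / 2 / 1000 = 0.0057 m
q''' = q' / (pi * r^2)
q''' = 391 / (pi * 0.0057^2)
q''' = 3.8307e+06 W/m^3

3.8307e+06


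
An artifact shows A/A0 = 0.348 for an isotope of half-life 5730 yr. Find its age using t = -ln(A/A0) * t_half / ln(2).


lambda = ln(2) / t_half = ln(2) / 5730 = 1.209681e-04 /yr
t = -ln(A/A0) / lambda
t = -ln(0.348) / 1.209681e-04
t = 8725.9 yr

8725.9


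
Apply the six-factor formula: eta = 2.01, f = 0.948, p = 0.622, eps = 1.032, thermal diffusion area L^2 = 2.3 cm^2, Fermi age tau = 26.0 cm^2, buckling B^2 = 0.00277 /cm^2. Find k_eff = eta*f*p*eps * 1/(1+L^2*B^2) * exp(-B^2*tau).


k_inf = eta*f*p*eps = 2.01*0.948*0.622*1.032 = 1.223135
P_TNL = 1/(1 + L^2*B^2) = 1/(1 + 2.3*0.00277) = 0.9936693
P_FNL = exp(-B^2*tau) = exp(-0.00277*26.0) = 0.9305123
k_eff = k_inf * P_TNL * P_FNL = 1.223135 * 0.9936693 * 0.9305123
k_eff = 1.1309

1.1309


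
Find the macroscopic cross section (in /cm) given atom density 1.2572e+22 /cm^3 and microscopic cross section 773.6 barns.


Sigma = N * sigma_barns * 1e-24
Sigma = 1.2572e+22 * 773.6 * 1e-24
Sigma = 9.7257 /cm

9.7257


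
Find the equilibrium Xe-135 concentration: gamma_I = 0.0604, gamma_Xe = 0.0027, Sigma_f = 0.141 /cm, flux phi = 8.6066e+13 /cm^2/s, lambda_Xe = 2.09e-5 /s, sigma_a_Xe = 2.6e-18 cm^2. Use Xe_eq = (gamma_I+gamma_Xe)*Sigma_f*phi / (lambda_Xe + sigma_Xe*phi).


Xe_eq = (gamma_I + gamma_Xe) * Sigma_f * phi / (lambda_Xe + sigma_Xe * phi)
Numerator = (0.0604 + 0.0027) * 0.141 * 8.6066e+13 = 7.657378e+11
Denominator = 2.09e-5 + 2.6e-18 * 8.6066e+13 = 2.446716e-04
Xe_eq = 7.657378e+11 / 2.446716e-04 = 3.1297e+15 /cm^3

3.1297e+15


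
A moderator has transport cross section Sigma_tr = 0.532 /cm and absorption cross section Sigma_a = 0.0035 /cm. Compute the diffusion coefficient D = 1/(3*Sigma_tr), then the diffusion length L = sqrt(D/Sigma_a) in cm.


D = 1 / (3 * Sigma_tr) = 1 / (3 * 0.532) = 0.6265664 cm
L = sqrt(D / Sigma_a)
L = sqrt(0.6265664 / 0.0035)
L = 13.380 cm

13.380


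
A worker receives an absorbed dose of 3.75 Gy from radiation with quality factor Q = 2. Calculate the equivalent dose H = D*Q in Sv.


H = D * Q
H = 3.75 * 2
H = 7.5000 Sv

7.5000


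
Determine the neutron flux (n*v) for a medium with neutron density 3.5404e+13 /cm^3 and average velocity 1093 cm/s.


phi = n * v
phi = 3.5404e+13 * 1093
phi = 3.8697e+16 /cm^2/s

3.8697e+16


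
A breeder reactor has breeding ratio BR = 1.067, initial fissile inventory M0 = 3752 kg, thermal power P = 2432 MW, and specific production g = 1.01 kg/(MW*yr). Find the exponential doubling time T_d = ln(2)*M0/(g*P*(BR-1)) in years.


Breeding gain G = BR - 1 = 1.067 - 1 = 0.067
Fissile production rate = g * P * G = 1.01 * 2432 * 0.067 = 164.57344 kg/yr
T_d = ln(2) * M0 / (g * P * G)
T_d = ln(2) * 3752 / 164.57344 = 15.803 yr

15.803


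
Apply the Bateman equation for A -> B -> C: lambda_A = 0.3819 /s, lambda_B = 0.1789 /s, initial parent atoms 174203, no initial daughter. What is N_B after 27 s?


N_B(t) = lambda_A * N_A0 / (lambda_B - lambda_A) * [exp(-lambda_A*t) - exp(-lambda_B*t)]
exp(-0.3819*27) = 3.325518e-05; exp(-0.1789*27) = 0.007984126
N_B = 0.3819 * 174203 / (0.1789 - 0.3819) * (3.325518e-05 - 0.007984126)
N_B = 2605.7

2605.7


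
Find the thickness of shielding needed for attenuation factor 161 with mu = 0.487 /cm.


x = ln(factor) / mu
x = ln(161) / 0.487
x = 10.434 cm

10.434


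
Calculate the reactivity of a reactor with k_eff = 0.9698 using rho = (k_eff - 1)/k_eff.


rho = (k_eff - 1) / k_eff
rho = (0.9698 - 1) / 0.9698
rho = -0.031140

-0.031140


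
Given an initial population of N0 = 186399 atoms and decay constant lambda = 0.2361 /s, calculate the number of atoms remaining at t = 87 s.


N = N0 * exp(-lambda * t)
N = 186399 * exp(-0.2361 * 87)
N = 2.2373e-04

2.2373e-04
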